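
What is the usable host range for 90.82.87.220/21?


Network: 90.82.80.0
Broadcast: 90.82.87.255
First usable = network + 1
Last usable = broadcast - 1
Range: 90.82.80.1 to 90.82.87.254


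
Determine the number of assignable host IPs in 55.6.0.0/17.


Host bits = 32 - 17 = 15
Total addresses = 2^15 = 32768
Usable = total - 2 (network and broadcast)
Usable hosts: 32766


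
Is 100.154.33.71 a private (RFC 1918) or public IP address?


RFC 1918 private ranges:
  10.0.0.0/8 (10.0.0.0 - 10.255.255.255)
  172.16.0.0/12 (172.16.0.0 - 172.31.255.255)
  192.168.0.0/16 (192.168.0.0 - 192.168.255.255)
Public (not in any RFC 1918 range)


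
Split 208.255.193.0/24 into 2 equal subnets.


New prefix = 24 + 1 = 25
Each subnet has 128 addresses
  208.255.193.0/25
  208.255.193.128/25
Subnets: 208.255.193.0/25, 208.255.193.128/25


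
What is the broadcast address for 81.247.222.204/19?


Network: 81.247.192.0/19
Host bits = 13
Set all host bits to 1:
Broadcast: 81.247.223.255


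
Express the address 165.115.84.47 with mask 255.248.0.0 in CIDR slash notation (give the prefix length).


Binary: 11111111.11111000.00000000.00000000
Count leading 1s
Prefix: /13


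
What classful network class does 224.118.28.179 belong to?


First octet: 224
Binary: 11100000
1110xxxx -> Class D (224-239)
Class D (multicast), default mask N/A


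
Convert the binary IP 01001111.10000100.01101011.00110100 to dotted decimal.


01001111 = 79
10000100 = 132
01101011 = 107
00110100 = 52
IP: 79.132.107.52


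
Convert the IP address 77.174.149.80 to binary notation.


77 = 01001101
174 = 10101110
149 = 10010101
80 = 01010000
Binary: 01001101.10101110.10010101.01010000


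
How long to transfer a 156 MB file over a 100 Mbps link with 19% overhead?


Effective throughput = 100 * (1 - 19/100) = 81 Mbps
File size in Mb = 156 * 8 = 1248 Mb
Time = 1248 / 81
Time = 15.4074 seconds


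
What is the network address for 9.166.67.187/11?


IP:   00001001.10100110.01000011.10111011
Mask: 11111111.11100000.00000000.00000000
AND operation:
Net:  00001001.10100000.00000000.00000000
Network: 9.160.0.0/11


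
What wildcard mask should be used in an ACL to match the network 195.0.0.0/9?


Subnet mask: 255.128.0.0
Wildcard = 255.255.255.255 - subnet mask
255 - 255 = 0
255 - 128 = 127
255 - 0 = 255
255 - 0 = 255
Wildcard: 0.127.255.255


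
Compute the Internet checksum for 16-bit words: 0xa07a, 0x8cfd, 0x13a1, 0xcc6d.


Sum all words (with carry folding):
+ 0xa07a = 0xa07a
+ 0x8cfd = 0x2d78
+ 0x13a1 = 0x4119
+ 0xcc6d = 0x0d87
One's complement: ~0x0d87
Checksum = 0xf278


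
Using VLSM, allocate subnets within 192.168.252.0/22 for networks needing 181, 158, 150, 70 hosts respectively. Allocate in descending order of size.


181 hosts -> /24 (254 usable): 192.168.252.0/24
158 hosts -> /24 (254 usable): 192.168.253.0/24
150 hosts -> /24 (254 usable): 192.168.254.0/24
70 hosts -> /25 (126 usable): 192.168.255.0/25
Allocation: 192.168.252.0/24 (181 hosts, 254 usable); 192.168.253.0/24 (158 hosts, 254 usable); 192.168.254.0/24 (150 hosts, 254 usable); 192.168.255.0/25 (70 hosts, 126 usable)


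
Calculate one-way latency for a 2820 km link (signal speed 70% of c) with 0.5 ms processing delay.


Speed = 0.7 * 3e5 km/s = 210000 km/s
Propagation delay = 2820 / 210000 = 0.0134 s = 13.4286 ms
Processing delay = 0.5 ms
Total one-way latency = 13.9286 ms


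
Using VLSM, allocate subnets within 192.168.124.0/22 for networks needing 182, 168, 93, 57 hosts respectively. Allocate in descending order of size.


182 hosts -> /24 (254 usable): 192.168.124.0/24
168 hosts -> /24 (254 usable): 192.168.125.0/24
93 hosts -> /25 (126 usable): 192.168.126.0/25
57 hosts -> /26 (62 usable): 192.168.126.128/26
Allocation: 192.168.124.0/24 (182 hosts, 254 usable); 192.168.125.0/24 (168 hosts, 254 usable); 192.168.126.0/25 (93 hosts, 126 usable); 192.168.126.128/26 (57 hosts, 62 usable)


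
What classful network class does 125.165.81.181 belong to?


First octet: 125
Binary: 01111101
0xxxxxxx -> Class A (1-126)
Class A, default mask 255.0.0.0 (/8)


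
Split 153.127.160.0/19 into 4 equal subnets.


New prefix = 19 + 2 = 21
Each subnet has 2048 addresses
  153.127.160.0/21
  153.127.168.0/21
  153.127.176.0/21
  153.127.184.0/21
Subnets: 153.127.160.0/21, 153.127.168.0/21, 153.127.176.0/21, 153.127.184.0/21


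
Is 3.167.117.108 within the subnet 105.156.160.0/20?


Subnet network: 105.156.160.0
Test IP AND mask: 3.167.112.0
No, 3.167.117.108 is not in 105.156.160.0/20


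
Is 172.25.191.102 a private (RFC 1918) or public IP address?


RFC 1918 private ranges:
  10.0.0.0/8 (10.0.0.0 - 10.255.255.255)
  172.16.0.0/12 (172.16.0.0 - 172.31.255.255)
  192.168.0.0/16 (192.168.0.0 - 192.168.255.255)
Private (in 172.16.0.0/12)


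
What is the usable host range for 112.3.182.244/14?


Network: 112.0.0.0
Broadcast: 112.3.255.255
First usable = network + 1
Last usable = broadcast - 1
Range: 112.0.0.1 to 112.3.255.254


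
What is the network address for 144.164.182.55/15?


IP:   10010000.10100100.10110110.00110111
Mask: 11111111.11111110.00000000.00000000
AND operation:
Net:  10010000.10100100.00000000.00000000
Network: 144.164.0.0/15


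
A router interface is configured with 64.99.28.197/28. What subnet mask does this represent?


/28 means 28 network bits, 4 host bits
Binary: 11111111111111111111111111110000
Mask: 255.255.255.240


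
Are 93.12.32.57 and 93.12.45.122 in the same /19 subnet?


Mask: 255.255.224.0
93.12.32.57 AND mask = 93.12.32.0
93.12.45.122 AND mask = 93.12.32.0
Yes, same subnet (93.12.32.0)


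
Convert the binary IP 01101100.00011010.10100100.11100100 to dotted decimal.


01101100 = 108
00011010 = 26
10100100 = 164
11100100 = 228
IP: 108.26.164.228


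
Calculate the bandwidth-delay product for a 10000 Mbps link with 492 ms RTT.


BDP = bandwidth * RTT
= 10000 Mbps * 492 ms
= 10000 * 1e6 * 492 / 1000 bits
= 4920000000 bits
= 615000000 bytes
= 600585.9375 KB
BDP = 4920000000 bits (615000000 bytes)


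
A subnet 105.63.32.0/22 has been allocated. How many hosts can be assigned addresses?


Host bits = 32 - 22 = 10
Total addresses = 2^10 = 1024
Usable = total - 2 (network and broadcast)
Usable hosts: 1022


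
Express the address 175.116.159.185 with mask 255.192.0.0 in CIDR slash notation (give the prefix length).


Binary: 11111111.11000000.00000000.00000000
Count leading 1s
Prefix: /10


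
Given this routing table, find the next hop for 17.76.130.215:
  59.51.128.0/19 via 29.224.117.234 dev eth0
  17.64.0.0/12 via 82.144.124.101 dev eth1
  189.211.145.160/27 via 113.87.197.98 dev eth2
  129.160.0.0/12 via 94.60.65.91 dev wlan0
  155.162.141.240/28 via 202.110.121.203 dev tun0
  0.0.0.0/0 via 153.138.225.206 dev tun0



Longest prefix match for 17.76.130.215:
  /19 59.51.128.0: no
  /12 17.64.0.0: MATCH
  /27 189.211.145.160: no
  /12 129.160.0.0: no
  /28 155.162.141.240: no
  /0 0.0.0.0: MATCH
Selected: next-hop 82.144.124.101 via eth1 (matched /12)


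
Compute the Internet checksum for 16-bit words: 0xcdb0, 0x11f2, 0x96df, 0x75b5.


Sum all words (with carry folding):
+ 0xcdb0 = 0xcdb0
+ 0x11f2 = 0xdfa2
+ 0x96df = 0x7682
+ 0x75b5 = 0xec37
One's complement: ~0xec37
Checksum = 0x13c8


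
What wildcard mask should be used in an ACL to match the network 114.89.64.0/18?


Subnet mask: 255.255.192.0
Wildcard = 255.255.255.255 - subnet mask
255 - 255 = 0
255 - 255 = 0
255 - 192 = 63
255 - 0 = 255
Wildcard: 0.0.63.255


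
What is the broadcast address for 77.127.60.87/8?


Network: 77.0.0.0/8
Host bits = 24
Set all host bits to 1:
Broadcast: 77.255.255.255


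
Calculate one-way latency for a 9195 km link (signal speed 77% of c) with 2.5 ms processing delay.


Speed = 0.77 * 3e5 km/s = 231000 km/s
Propagation delay = 9195 / 231000 = 0.0398 s = 39.8052 ms
Processing delay = 2.5 ms
Total one-way latency = 42.3052 ms


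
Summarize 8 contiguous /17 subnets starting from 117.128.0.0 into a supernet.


Original prefix: /17
Number of subnets: 8 = 2^3
New prefix = 17 - 3 = 14
Supernet: 117.128.0.0/14


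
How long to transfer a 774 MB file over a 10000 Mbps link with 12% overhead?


Effective throughput = 10000 * (1 - 12/100) = 8800 Mbps
File size in Mb = 774 * 8 = 6192 Mb
Time = 6192 / 8800
Time = 0.7036 seconds


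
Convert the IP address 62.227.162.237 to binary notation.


62 = 00111110
227 = 11100011
162 = 10100010
237 = 11101101
Binary: 00111110.11100011.10100010.11101101


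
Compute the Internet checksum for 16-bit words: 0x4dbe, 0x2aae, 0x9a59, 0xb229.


Sum all words (with carry folding):
+ 0x4dbe = 0x4dbe
+ 0x2aae = 0x786c
+ 0x9a59 = 0x12c6
+ 0xb229 = 0xc4ef
One's complement: ~0xc4ef
Checksum = 0x3b10


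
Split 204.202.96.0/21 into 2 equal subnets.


New prefix = 21 + 1 = 22
Each subnet has 1024 addresses
  204.202.96.0/22
  204.202.100.0/22
Subnets: 204.202.96.0/22, 204.202.100.0/22


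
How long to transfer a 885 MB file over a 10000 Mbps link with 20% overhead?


Effective throughput = 10000 * (1 - 20/100) = 8000 Mbps
File size in Mb = 885 * 8 = 7080 Mb
Time = 7080 / 8000
Time = 0.885 seconds


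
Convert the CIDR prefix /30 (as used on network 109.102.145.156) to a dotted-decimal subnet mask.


/30 means 30 network bits, 2 host bits
Binary: 11111111111111111111111111111100
Mask: 255.255.255.252


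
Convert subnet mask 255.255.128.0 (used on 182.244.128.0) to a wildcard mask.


Subnet mask: 255.255.128.0
Wildcard = 255.255.255.255 - subnet mask
255 - 255 = 0
255 - 255 = 0
255 - 128 = 127
255 - 0 = 255
Wildcard: 0.0.127.255


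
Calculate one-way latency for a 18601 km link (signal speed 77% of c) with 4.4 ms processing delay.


Speed = 0.77 * 3e5 km/s = 231000 km/s
Propagation delay = 18601 / 231000 = 0.0805 s = 80.5238 ms
Processing delay = 4.4 ms
Total one-way latency = 84.9238 ms


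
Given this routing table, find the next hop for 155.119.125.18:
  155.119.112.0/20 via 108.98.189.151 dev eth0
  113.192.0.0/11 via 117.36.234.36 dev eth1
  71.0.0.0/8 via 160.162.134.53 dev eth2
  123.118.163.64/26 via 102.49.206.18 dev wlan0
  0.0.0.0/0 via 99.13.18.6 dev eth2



Longest prefix match for 155.119.125.18:
  /20 155.119.112.0: MATCH
  /11 113.192.0.0: no
  /8 71.0.0.0: no
  /26 123.118.163.64: no
  /0 0.0.0.0: MATCH
Selected: next-hop 108.98.189.151 via eth0 (matched /20)


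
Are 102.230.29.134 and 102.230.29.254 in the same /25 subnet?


Mask: 255.255.255.128
102.230.29.134 AND mask = 102.230.29.128
102.230.29.254 AND mask = 102.230.29.128
Yes, same subnet (102.230.29.128)


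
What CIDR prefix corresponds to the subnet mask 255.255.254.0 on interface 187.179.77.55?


Binary: 11111111.11111111.11111110.00000000
Count leading 1s
Prefix: /23


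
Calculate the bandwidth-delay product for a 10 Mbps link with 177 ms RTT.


BDP = bandwidth * RTT
= 10 Mbps * 177 ms
= 10 * 1e6 * 177 / 1000 bits
= 1770000 bits
= 221250 bytes
= 216.0645 KB
BDP = 1770000 bits (221250 bytes)


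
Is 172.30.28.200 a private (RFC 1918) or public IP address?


RFC 1918 private ranges:
  10.0.0.0/8 (10.0.0.0 - 10.255.255.255)
  172.16.0.0/12 (172.16.0.0 - 172.31.255.255)
  192.168.0.0/16 (192.168.0.0 - 192.168.255.255)
Private (in 172.16.0.0/12)


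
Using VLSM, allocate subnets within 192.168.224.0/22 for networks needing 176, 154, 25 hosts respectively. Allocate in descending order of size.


176 hosts -> /24 (254 usable): 192.168.224.0/24
154 hosts -> /24 (254 usable): 192.168.225.0/24
25 hosts -> /27 (30 usable): 192.168.226.0/27
Allocation: 192.168.224.0/24 (176 hosts, 254 usable); 192.168.225.0/24 (154 hosts, 254 usable); 192.168.226.0/27 (25 hosts, 30 usable)


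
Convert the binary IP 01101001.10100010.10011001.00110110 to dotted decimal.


01101001 = 105
10100010 = 162
10011001 = 153
00110110 = 54
IP: 105.162.153.54


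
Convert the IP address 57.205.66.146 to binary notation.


57 = 00111001
205 = 11001101
66 = 01000010
146 = 10010010
Binary: 00111001.11001101.01000010.10010010


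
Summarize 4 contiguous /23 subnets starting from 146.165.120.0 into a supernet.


Original prefix: /23
Number of subnets: 4 = 2^2
New prefix = 23 - 2 = 21
Supernet: 146.165.120.0/21


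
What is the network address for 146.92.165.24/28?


IP:   10010010.01011100.10100101.00011000
Mask: 11111111.11111111.11111111.11110000
AND operation:
Net:  10010010.01011100.10100101.00010000
Network: 146.92.165.16/28


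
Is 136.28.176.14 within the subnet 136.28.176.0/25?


Subnet network: 136.28.176.0
Test IP AND mask: 136.28.176.0
Yes, 136.28.176.14 is in 136.28.176.0/25


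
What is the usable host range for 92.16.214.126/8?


Network: 92.0.0.0
Broadcast: 92.255.255.255
First usable = network + 1
Last usable = broadcast - 1
Range: 92.0.0.1 to 92.255.255.254


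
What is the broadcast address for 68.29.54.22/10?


Network: 68.0.0.0/10
Host bits = 22
Set all host bits to 1:
Broadcast: 68.63.255.255


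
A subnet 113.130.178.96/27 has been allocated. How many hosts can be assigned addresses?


Host bits = 32 - 27 = 5
Total addresses = 2^5 = 32
Usable = total - 2 (network and broadcast)
Usable hosts: 30


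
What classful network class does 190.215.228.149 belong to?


First octet: 190
Binary: 10111110
10xxxxxx -> Class B (128-191)
Class B, default mask 255.255.0.0 (/16)


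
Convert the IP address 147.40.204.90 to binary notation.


147 = 10010011
40 = 00101000
204 = 11001100
90 = 01011010
Binary: 10010011.00101000.11001100.01011010


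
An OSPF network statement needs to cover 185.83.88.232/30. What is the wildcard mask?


Subnet mask: 255.255.255.252
Wildcard = 255.255.255.255 - subnet mask
255 - 255 = 0
255 - 255 = 0
255 - 255 = 0
255 - 252 = 3
Wildcard: 0.0.0.3


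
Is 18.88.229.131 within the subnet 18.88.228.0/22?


Subnet network: 18.88.228.0
Test IP AND mask: 18.88.228.0
Yes, 18.88.229.131 is in 18.88.228.0/22


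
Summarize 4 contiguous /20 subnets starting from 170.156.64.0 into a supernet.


Original prefix: /20
Number of subnets: 4 = 2^2
New prefix = 20 - 2 = 18
Supernet: 170.156.64.0/18


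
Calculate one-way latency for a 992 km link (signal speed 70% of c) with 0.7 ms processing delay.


Speed = 0.7 * 3e5 km/s = 210000 km/s
Propagation delay = 992 / 210000 = 0.0047 s = 4.7238 ms
Processing delay = 0.7 ms
Total one-way latency = 5.4238 ms


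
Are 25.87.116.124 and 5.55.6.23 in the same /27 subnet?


Mask: 255.255.255.224
25.87.116.124 AND mask = 25.87.116.96
5.55.6.23 AND mask = 5.55.6.0
No, different subnets (25.87.116.96 vs 5.55.6.0)


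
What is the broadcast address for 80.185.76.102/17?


Network: 80.185.0.0/17
Host bits = 15
Set all host bits to 1:
Broadcast: 80.185.127.255


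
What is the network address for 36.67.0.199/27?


IP:   00100100.01000011.00000000.11000111
Mask: 11111111.11111111.11111111.11100000
AND operation:
Net:  00100100.01000011.00000000.11000000
Network: 36.67.0.192/27


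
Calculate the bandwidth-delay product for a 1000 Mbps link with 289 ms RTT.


BDP = bandwidth * RTT
= 1000 Mbps * 289 ms
= 1000 * 1e6 * 289 / 1000 bits
= 289000000 bits
= 36125000 bytes
= 35278.3203 KB
BDP = 289000000 bits (36125000 bytes)


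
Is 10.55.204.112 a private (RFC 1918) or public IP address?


RFC 1918 private ranges:
  10.0.0.0/8 (10.0.0.0 - 10.255.255.255)
  172.16.0.0/12 (172.16.0.0 - 172.31.255.255)
  192.168.0.0/16 (192.168.0.0 - 192.168.255.255)
Private (in 10.0.0.0/8)


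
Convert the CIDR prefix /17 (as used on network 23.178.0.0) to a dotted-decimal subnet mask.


/17 means 17 network bits, 15 host bits
Binary: 11111111111111111000000000000000
Mask: 255.255.128.0


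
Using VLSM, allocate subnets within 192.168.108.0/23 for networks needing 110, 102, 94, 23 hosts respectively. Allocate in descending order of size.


110 hosts -> /25 (126 usable): 192.168.108.0/25
102 hosts -> /25 (126 usable): 192.168.108.128/25
94 hosts -> /25 (126 usable): 192.168.109.0/25
23 hosts -> /27 (30 usable): 192.168.109.128/27
Allocation: 192.168.108.0/25 (110 hosts, 126 usable); 192.168.108.128/25 (102 hosts, 126 usable); 192.168.109.0/25 (94 hosts, 126 usable); 192.168.109.128/27 (23 hosts, 30 usable)


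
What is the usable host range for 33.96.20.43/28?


Network: 33.96.20.32
Broadcast: 33.96.20.47
First usable = network + 1
Last usable = broadcast - 1
Range: 33.96.20.33 to 33.96.20.46


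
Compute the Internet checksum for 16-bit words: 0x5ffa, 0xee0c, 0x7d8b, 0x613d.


Sum all words (with carry folding):
+ 0x5ffa = 0x5ffa
+ 0xee0c = 0x4e07
+ 0x7d8b = 0xcb92
+ 0x613d = 0x2cd0
One's complement: ~0x2cd0
Checksum = 0xd32f


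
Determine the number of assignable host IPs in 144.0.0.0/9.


Host bits = 32 - 9 = 23
Total addresses = 2^23 = 8388608
Usable = total - 2 (network and broadcast)
Usable hosts: 8388606


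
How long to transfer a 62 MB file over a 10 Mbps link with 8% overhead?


Effective throughput = 10 * (1 - 8/100) = 9.2 Mbps
File size in Mb = 62 * 8 = 496 Mb
Time = 496 / 9.2
Time = 53.913 seconds


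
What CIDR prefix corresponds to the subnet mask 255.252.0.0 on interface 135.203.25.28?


Binary: 11111111.11111100.00000000.00000000
Count leading 1s
Prefix: /14


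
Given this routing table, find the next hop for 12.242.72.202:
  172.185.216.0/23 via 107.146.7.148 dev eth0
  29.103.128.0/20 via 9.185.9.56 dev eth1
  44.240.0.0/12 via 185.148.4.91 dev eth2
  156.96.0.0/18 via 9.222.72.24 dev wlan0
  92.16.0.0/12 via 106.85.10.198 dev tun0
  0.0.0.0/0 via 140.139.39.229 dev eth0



Longest prefix match for 12.242.72.202:
  /23 172.185.216.0: no
  /20 29.103.128.0: no
  /12 44.240.0.0: no
  /18 156.96.0.0: no
  /12 92.16.0.0: no
  /0 0.0.0.0: MATCH
Selected: next-hop 140.139.39.229 via eth0 (matched /0)


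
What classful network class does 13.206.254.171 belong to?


First octet: 13
Binary: 00001101
0xxxxxxx -> Class A (1-126)
Class A, default mask 255.0.0.0 (/8)


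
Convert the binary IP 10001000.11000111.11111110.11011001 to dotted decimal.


10001000 = 136
11000111 = 199
11111110 = 254
11011001 = 217
IP: 136.199.254.217


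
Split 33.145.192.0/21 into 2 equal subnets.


New prefix = 21 + 1 = 22
Each subnet has 1024 addresses
  33.145.192.0/22
  33.145.196.0/22
Subnets: 33.145.192.0/22, 33.145.196.0/22


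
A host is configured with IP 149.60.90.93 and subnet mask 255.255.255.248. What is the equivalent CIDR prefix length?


Binary: 11111111.11111111.11111111.11111000
Count leading 1s
Prefix: /29


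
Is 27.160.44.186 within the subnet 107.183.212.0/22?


Subnet network: 107.183.212.0
Test IP AND mask: 27.160.44.0
No, 27.160.44.186 is not in 107.183.212.0/22


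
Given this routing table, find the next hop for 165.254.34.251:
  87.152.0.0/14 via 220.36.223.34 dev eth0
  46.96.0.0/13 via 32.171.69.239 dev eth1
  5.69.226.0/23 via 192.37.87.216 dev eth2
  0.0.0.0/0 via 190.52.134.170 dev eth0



Longest prefix match for 165.254.34.251:
  /14 87.152.0.0: no
  /13 46.96.0.0: no
  /23 5.69.226.0: no
  /0 0.0.0.0: MATCH
Selected: next-hop 190.52.134.170 via eth0 (matched /0)


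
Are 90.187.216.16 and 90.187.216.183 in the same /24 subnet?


Mask: 255.255.255.0
90.187.216.16 AND mask = 90.187.216.0
90.187.216.183 AND mask = 90.187.216.0
Yes, same subnet (90.187.216.0)


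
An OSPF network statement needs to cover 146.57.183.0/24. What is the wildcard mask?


Subnet mask: 255.255.255.0
Wildcard = 255.255.255.255 - subnet mask
255 - 255 = 0
255 - 255 = 0
255 - 255 = 0
255 - 0 = 255
Wildcard: 0.0.0.255


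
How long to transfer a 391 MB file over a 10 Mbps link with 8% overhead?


Effective throughput = 10 * (1 - 8/100) = 9.2 Mbps
File size in Mb = 391 * 8 = 3128 Mb
Time = 3128 / 9.2
Time = 340.0 seconds


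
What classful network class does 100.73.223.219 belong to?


First octet: 100
Binary: 01100100
0xxxxxxx -> Class A (1-126)
Class A, default mask 255.0.0.0 (/8)


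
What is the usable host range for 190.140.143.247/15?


Network: 190.140.0.0
Broadcast: 190.141.255.255
First usable = network + 1
Last usable = broadcast - 1
Range: 190.140.0.1 to 190.141.255.254


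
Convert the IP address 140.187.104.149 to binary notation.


140 = 10001100
187 = 10111011
104 = 01101000
149 = 10010101
Binary: 10001100.10111011.01101000.10010101


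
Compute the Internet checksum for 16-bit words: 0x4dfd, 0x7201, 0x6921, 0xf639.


Sum all words (with carry folding):
+ 0x4dfd = 0x4dfd
+ 0x7201 = 0xbffe
+ 0x6921 = 0x2920
+ 0xf639 = 0x1f5a
One's complement: ~0x1f5a
Checksum = 0xe0a5


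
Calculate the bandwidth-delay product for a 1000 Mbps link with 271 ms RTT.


BDP = bandwidth * RTT
= 1000 Mbps * 271 ms
= 1000 * 1e6 * 271 / 1000 bits
= 271000000 bits
= 33875000 bytes
= 33081.0547 KB
BDP = 271000000 bits (33875000 bytes)


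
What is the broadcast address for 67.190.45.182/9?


Network: 67.128.0.0/9
Host bits = 23
Set all host bits to 1:
Broadcast: 67.255.255.255


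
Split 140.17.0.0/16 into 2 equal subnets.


New prefix = 16 + 1 = 17
Each subnet has 32768 addresses
  140.17.0.0/17
  140.17.128.0/17
Subnets: 140.17.0.0/17, 140.17.128.0/17


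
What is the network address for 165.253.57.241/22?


IP:   10100101.11111101.00111001.11110001
Mask: 11111111.11111111.11111100.00000000
AND operation:
Net:  10100101.11111101.00111000.00000000
Network: 165.253.56.0/22


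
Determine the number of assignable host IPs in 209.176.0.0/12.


Host bits = 32 - 12 = 20
Total addresses = 2^20 = 1048576
Usable = total - 2 (network and broadcast)
Usable hosts: 1048574


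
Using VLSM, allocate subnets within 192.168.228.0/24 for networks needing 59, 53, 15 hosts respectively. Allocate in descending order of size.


59 hosts -> /26 (62 usable): 192.168.228.0/26
53 hosts -> /26 (62 usable): 192.168.228.64/26
15 hosts -> /27 (30 usable): 192.168.228.128/27
Allocation: 192.168.228.0/26 (59 hosts, 62 usable); 192.168.228.64/26 (53 hosts, 62 usable); 192.168.228.128/27 (15 hosts, 30 usable)


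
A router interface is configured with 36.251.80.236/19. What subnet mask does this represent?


/19 means 19 network bits, 13 host bits
Binary: 11111111111111111110000000000000
Mask: 255.255.224.0


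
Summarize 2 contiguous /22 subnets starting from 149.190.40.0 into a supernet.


Original prefix: /22
Number of subnets: 2 = 2^1
New prefix = 22 - 1 = 21
Supernet: 149.190.40.0/21


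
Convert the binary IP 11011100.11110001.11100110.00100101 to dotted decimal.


11011100 = 220
11110001 = 241
11100110 = 230
00100101 = 37
IP: 220.241.230.37


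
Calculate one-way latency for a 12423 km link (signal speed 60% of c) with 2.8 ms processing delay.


Speed = 0.6 * 3e5 km/s = 180000 km/s
Propagation delay = 12423 / 180000 = 0.069 s = 69.0167 ms
Processing delay = 2.8 ms
Total one-way latency = 71.8167 ms


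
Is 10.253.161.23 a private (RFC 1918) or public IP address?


RFC 1918 private ranges:
  10.0.0.0/8 (10.0.0.0 - 10.255.255.255)
  172.16.0.0/12 (172.16.0.0 - 172.31.255.255)
  192.168.0.0/16 (192.168.0.0 - 192.168.255.255)
Private (in 10.0.0.0/8)


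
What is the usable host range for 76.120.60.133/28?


Network: 76.120.60.128
Broadcast: 76.120.60.143
First usable = network + 1
Last usable = broadcast - 1
Range: 76.120.60.129 to 76.120.60.142


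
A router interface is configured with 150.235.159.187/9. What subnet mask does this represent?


/9 means 9 network bits, 23 host bits
Binary: 11111111100000000000000000000000
Mask: 255.128.0.0


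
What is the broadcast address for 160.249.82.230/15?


Network: 160.248.0.0/15
Host bits = 17
Set all host bits to 1:
Broadcast: 160.249.255.255


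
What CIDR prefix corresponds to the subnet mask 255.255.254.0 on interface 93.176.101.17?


Binary: 11111111.11111111.11111110.00000000
Count leading 1s
Prefix: /23


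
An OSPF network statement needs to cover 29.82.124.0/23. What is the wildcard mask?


Subnet mask: 255.255.254.0
Wildcard = 255.255.255.255 - subnet mask
255 - 255 = 0
255 - 255 = 0
255 - 254 = 1
255 - 0 = 255
Wildcard: 0.0.1.255


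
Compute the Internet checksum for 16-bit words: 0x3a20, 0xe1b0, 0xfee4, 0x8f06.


Sum all words (with carry folding):
+ 0x3a20 = 0x3a20
+ 0xe1b0 = 0x1bd1
+ 0xfee4 = 0x1ab6
+ 0x8f06 = 0xa9bc
One's complement: ~0xa9bc
Checksum = 0x5643


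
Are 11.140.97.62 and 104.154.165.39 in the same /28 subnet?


Mask: 255.255.255.240
11.140.97.62 AND mask = 11.140.97.48
104.154.165.39 AND mask = 104.154.165.32
No, different subnets (11.140.97.48 vs 104.154.165.32)


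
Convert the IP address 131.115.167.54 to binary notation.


131 = 10000011
115 = 01110011
167 = 10100111
54 = 00110110
Binary: 10000011.01110011.10100111.00110110


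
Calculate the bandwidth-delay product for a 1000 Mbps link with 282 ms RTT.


BDP = bandwidth * RTT
= 1000 Mbps * 282 ms
= 1000 * 1e6 * 282 / 1000 bits
= 282000000 bits
= 35250000 bytes
= 34423.8281 KB
BDP = 282000000 bits (35250000 bytes)


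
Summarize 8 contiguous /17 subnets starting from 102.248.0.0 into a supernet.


Original prefix: /17
Number of subnets: 8 = 2^3
New prefix = 17 - 3 = 14
Supernet: 102.248.0.0/14


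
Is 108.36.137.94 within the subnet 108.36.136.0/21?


Subnet network: 108.36.136.0
Test IP AND mask: 108.36.136.0
Yes, 108.36.137.94 is in 108.36.136.0/21


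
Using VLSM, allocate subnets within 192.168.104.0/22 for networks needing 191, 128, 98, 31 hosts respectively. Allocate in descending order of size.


191 hosts -> /24 (254 usable): 192.168.104.0/24
128 hosts -> /24 (254 usable): 192.168.105.0/24
98 hosts -> /25 (126 usable): 192.168.106.0/25
31 hosts -> /26 (62 usable): 192.168.106.128/26
Allocation: 192.168.104.0/24 (191 hosts, 254 usable); 192.168.105.0/24 (128 hosts, 254 usable); 192.168.106.0/25 (98 hosts, 126 usable); 192.168.106.128/26 (31 hosts, 62 usable)


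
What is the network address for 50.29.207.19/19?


IP:   00110010.00011101.11001111.00010011
Mask: 11111111.11111111.11100000.00000000
AND operation:
Net:  00110010.00011101.11000000.00000000
Network: 50.29.192.0/19


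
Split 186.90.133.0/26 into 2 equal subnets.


New prefix = 26 + 1 = 27
Each subnet has 32 addresses
  186.90.133.0/27
  186.90.133.32/27
Subnets: 186.90.133.0/27, 186.90.133.32/27


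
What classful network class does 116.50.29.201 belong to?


First octet: 116
Binary: 01110100
0xxxxxxx -> Class A (1-126)
Class A, default mask 255.0.0.0 (/8)


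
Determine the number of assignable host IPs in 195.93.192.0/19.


Host bits = 32 - 19 = 13
Total addresses = 2^13 = 8192
Usable = total - 2 (network and broadcast)
Usable hosts: 8190


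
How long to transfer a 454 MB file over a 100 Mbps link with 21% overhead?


Effective throughput = 100 * (1 - 21/100) = 79 Mbps
File size in Mb = 454 * 8 = 3632 Mb
Time = 3632 / 79
Time = 45.9747 seconds


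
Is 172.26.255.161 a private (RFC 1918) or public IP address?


RFC 1918 private ranges:
  10.0.0.0/8 (10.0.0.0 - 10.255.255.255)
  172.16.0.0/12 (172.16.0.0 - 172.31.255.255)
  192.168.0.0/16 (192.168.0.0 - 192.168.255.255)
Private (in 172.16.0.0/12)


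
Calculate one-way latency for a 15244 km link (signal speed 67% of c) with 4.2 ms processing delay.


Speed = 0.67 * 3e5 km/s = 201000 km/s
Propagation delay = 15244 / 201000 = 0.0758 s = 75.8408 ms
Processing delay = 4.2 ms
Total one-way latency = 80.0408 ms


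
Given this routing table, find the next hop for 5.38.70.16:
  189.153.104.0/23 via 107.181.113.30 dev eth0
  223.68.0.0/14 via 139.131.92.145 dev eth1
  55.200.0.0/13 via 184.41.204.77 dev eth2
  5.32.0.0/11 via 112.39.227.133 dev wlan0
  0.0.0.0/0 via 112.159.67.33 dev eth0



Longest prefix match for 5.38.70.16:
  /23 189.153.104.0: no
  /14 223.68.0.0: no
  /13 55.200.0.0: no
  /11 5.32.0.0: MATCH
  /0 0.0.0.0: MATCH
Selected: next-hop 112.39.227.133 via wlan0 (matched /11)


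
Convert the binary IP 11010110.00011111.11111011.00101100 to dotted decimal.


11010110 = 214
00011111 = 31
11111011 = 251
00101100 = 44
IP: 214.31.251.44


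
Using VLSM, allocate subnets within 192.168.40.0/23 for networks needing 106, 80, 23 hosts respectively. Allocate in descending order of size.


106 hosts -> /25 (126 usable): 192.168.40.0/25
80 hosts -> /25 (126 usable): 192.168.40.128/25
23 hosts -> /27 (30 usable): 192.168.41.0/27
Allocation: 192.168.40.0/25 (106 hosts, 126 usable); 192.168.40.128/25 (80 hosts, 126 usable); 192.168.41.0/27 (23 hosts, 30 usable)


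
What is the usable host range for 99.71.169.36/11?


Network: 99.64.0.0
Broadcast: 99.95.255.255
First usable = network + 1
Last usable = broadcast - 1
Range: 99.64.0.1 to 99.95.255.254


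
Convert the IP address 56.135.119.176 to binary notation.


56 = 00111000
135 = 10000111
119 = 01110111
176 = 10110000
Binary: 00111000.10000111.01110111.10110000


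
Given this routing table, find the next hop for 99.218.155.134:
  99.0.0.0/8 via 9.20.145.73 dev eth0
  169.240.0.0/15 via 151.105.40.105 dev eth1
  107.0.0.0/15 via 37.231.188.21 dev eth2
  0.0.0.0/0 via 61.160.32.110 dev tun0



Longest prefix match for 99.218.155.134:
  /8 99.0.0.0: MATCH
  /15 169.240.0.0: no
  /15 107.0.0.0: no
  /0 0.0.0.0: MATCH
Selected: next-hop 9.20.145.73 via eth0 (matched /8)


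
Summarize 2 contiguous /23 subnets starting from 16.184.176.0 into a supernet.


Original prefix: /23
Number of subnets: 2 = 2^1
New prefix = 23 - 1 = 22
Supernet: 16.184.176.0/22


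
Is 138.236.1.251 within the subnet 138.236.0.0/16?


Subnet network: 138.236.0.0
Test IP AND mask: 138.236.0.0
Yes, 138.236.1.251 is in 138.236.0.0/16


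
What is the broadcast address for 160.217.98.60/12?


Network: 160.208.0.0/12
Host bits = 20
Set all host bits to 1:
Broadcast: 160.223.255.255


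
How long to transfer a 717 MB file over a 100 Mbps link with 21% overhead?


Effective throughput = 100 * (1 - 21/100) = 79 Mbps
File size in Mb = 717 * 8 = 5736 Mb
Time = 5736 / 79
Time = 72.6076 seconds


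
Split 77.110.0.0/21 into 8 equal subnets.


New prefix = 21 + 3 = 24
Each subnet has 256 addresses
  77.110.0.0/24
  77.110.1.0/24
  77.110.2.0/24
  77.110.3.0/24
  77.110.4.0/24
  77.110.5.0/24
  77.110.6.0/24
  77.110.7.0/24
Subnets: 77.110.0.0/24, 77.110.1.0/24, 77.110.2.0/24, 77.110.3.0/24, 77.110.4.0/24, 77.110.5.0/24, 77.110.6.0/24, 77.110.7.0/24


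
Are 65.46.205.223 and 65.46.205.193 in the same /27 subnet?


Mask: 255.255.255.224
65.46.205.223 AND mask = 65.46.205.192
65.46.205.193 AND mask = 65.46.205.192
Yes, same subnet (65.46.205.192)


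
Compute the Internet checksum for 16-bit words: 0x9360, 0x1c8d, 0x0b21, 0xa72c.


Sum all words (with carry folding):
+ 0x9360 = 0x9360
+ 0x1c8d = 0xafed
+ 0x0b21 = 0xbb0e
+ 0xa72c = 0x623b
One's complement: ~0x623b
Checksum = 0x9dc4


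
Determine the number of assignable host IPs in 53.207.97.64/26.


Host bits = 32 - 26 = 6
Total addresses = 2^6 = 64
Usable = total - 2 (network and broadcast)
Usable hosts: 62


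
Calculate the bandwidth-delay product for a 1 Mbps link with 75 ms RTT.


BDP = bandwidth * RTT
= 1 Mbps * 75 ms
= 1 * 1e6 * 75 / 1000 bits
= 75000 bits
= 9375 bytes
= 9.1553 KB
BDP = 75000 bits (9375 bytes)


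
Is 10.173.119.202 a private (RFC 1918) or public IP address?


RFC 1918 private ranges:
  10.0.0.0/8 (10.0.0.0 - 10.255.255.255)
  172.16.0.0/12 (172.16.0.0 - 172.31.255.255)
  192.168.0.0/16 (192.168.0.0 - 192.168.255.255)
Private (in 10.0.0.0/8)


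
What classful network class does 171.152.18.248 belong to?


First octet: 171
Binary: 10101011
10xxxxxx -> Class B (128-191)
Class B, default mask 255.255.0.0 (/16)


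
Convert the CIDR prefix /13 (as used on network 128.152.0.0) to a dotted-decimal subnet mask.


/13 means 13 network bits, 19 host bits
Binary: 11111111111110000000000000000000
Mask: 255.248.0.0


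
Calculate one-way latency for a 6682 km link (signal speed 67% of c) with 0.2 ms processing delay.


Speed = 0.67 * 3e5 km/s = 201000 km/s
Propagation delay = 6682 / 201000 = 0.0332 s = 33.2438 ms
Processing delay = 0.2 ms
Total one-way latency = 33.4438 ms


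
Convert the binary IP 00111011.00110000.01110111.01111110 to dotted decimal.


00111011 = 59
00110000 = 48
01110111 = 119
01111110 = 126
IP: 59.48.119.126


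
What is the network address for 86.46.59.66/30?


IP:   01010110.00101110.00111011.01000010
Mask: 11111111.11111111.11111111.11111100
AND operation:
Net:  01010110.00101110.00111011.01000000
Network: 86.46.59.64/30


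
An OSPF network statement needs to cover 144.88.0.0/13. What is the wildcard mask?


Subnet mask: 255.248.0.0
Wildcard = 255.255.255.255 - subnet mask
255 - 255 = 0
255 - 248 = 7
255 - 0 = 255
255 - 0 = 255
Wildcard: 0.7.255.255


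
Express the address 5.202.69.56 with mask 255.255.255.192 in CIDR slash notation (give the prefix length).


Binary: 11111111.11111111.11111111.11000000
Count leading 1s
Prefix: /26


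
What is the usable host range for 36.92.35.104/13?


Network: 36.88.0.0
Broadcast: 36.95.255.255
First usable = network + 1
Last usable = broadcast - 1
Range: 36.88.0.1 to 36.95.255.254


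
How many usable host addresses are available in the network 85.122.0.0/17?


Host bits = 32 - 17 = 15
Total addresses = 2^15 = 32768
Usable = total - 2 (network and broadcast)
Usable hosts: 32766


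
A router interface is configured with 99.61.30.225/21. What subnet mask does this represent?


/21 means 21 network bits, 11 host bits
Binary: 11111111111111111111100000000000
Mask: 255.255.248.0


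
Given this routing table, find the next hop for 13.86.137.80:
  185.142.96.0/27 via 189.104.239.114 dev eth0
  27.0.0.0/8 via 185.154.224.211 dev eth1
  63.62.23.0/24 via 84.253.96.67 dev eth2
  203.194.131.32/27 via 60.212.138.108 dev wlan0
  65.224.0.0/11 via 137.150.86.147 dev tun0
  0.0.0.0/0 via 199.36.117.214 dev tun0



Longest prefix match for 13.86.137.80:
  /27 185.142.96.0: no
  /8 27.0.0.0: no
  /24 63.62.23.0: no
  /27 203.194.131.32: no
  /11 65.224.0.0: no
  /0 0.0.0.0: MATCH
Selected: next-hop 199.36.117.214 via tun0 (matched /0)


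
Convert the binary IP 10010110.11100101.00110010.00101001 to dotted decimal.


10010110 = 150
11100101 = 229
00110010 = 50
00101001 = 41
IP: 150.229.50.41


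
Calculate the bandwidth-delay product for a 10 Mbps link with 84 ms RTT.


BDP = bandwidth * RTT
= 10 Mbps * 84 ms
= 10 * 1e6 * 84 / 1000 bits
= 840000 bits
= 105000 bytes
= 102.5391 KB
BDP = 840000 bits (105000 bytes)


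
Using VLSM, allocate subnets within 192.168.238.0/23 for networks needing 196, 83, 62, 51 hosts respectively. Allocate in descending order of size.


196 hosts -> /24 (254 usable): 192.168.238.0/24
83 hosts -> /25 (126 usable): 192.168.239.0/25
62 hosts -> /26 (62 usable): 192.168.239.128/26
51 hosts -> /26 (62 usable): 192.168.239.192/26
Allocation: 192.168.238.0/24 (196 hosts, 254 usable); 192.168.239.0/25 (83 hosts, 126 usable); 192.168.239.128/26 (62 hosts, 62 usable); 192.168.239.192/26 (51 hosts, 62 usable)


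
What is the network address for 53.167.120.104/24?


IP:   00110101.10100111.01111000.01101000
Mask: 11111111.11111111.11111111.00000000
AND operation:
Net:  00110101.10100111.01111000.00000000
Network: 53.167.120.0/24


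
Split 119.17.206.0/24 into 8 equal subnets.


New prefix = 24 + 3 = 27
Each subnet has 32 addresses
  119.17.206.0/27
  119.17.206.32/27
  119.17.206.64/27
  119.17.206.96/27
  119.17.206.128/27
  119.17.206.160/27
  119.17.206.192/27
  119.17.206.224/27
Subnets: 119.17.206.0/27, 119.17.206.32/27, 119.17.206.64/27, 119.17.206.96/27, 119.17.206.128/27, 119.17.206.160/27, 119.17.206.192/27, 119.17.206.224/27


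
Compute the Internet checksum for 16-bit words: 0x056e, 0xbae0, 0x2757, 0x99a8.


Sum all words (with carry folding):
+ 0x056e = 0x056e
+ 0xbae0 = 0xc04e
+ 0x2757 = 0xe7a5
+ 0x99a8 = 0x814e
One's complement: ~0x814e
Checksum = 0x7eb1


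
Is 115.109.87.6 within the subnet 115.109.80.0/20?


Subnet network: 115.109.80.0
Test IP AND mask: 115.109.80.0
Yes, 115.109.87.6 is in 115.109.80.0/20


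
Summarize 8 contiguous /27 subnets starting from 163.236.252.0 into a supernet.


Original prefix: /27
Number of subnets: 8 = 2^3
New prefix = 27 - 3 = 24
Supernet: 163.236.252.0/24


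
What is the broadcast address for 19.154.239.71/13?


Network: 19.152.0.0/13
Host bits = 19
Set all host bits to 1:
Broadcast: 19.159.255.255


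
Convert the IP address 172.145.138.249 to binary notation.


172 = 10101100
145 = 10010001
138 = 10001010
249 = 11111001
Binary: 10101100.10010001.10001010.11111001


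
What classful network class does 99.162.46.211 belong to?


First octet: 99
Binary: 01100011
0xxxxxxx -> Class A (1-126)
Class A, default mask 255.0.0.0 (/8)


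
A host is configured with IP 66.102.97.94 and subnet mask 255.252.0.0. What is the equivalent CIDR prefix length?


Binary: 11111111.11111100.00000000.00000000
Count leading 1s
Prefix: /14


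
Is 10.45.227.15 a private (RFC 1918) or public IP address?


RFC 1918 private ranges:
  10.0.0.0/8 (10.0.0.0 - 10.255.255.255)
  172.16.0.0/12 (172.16.0.0 - 172.31.255.255)
  192.168.0.0/16 (192.168.0.0 - 192.168.255.255)
Private (in 10.0.0.0/8)


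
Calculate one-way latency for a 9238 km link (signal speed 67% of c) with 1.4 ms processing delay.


Speed = 0.67 * 3e5 km/s = 201000 km/s
Propagation delay = 9238 / 201000 = 0.046 s = 45.9602 ms
Processing delay = 1.4 ms
Total one-way latency = 47.3602 ms


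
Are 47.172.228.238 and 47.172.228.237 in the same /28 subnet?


Mask: 255.255.255.240
47.172.228.238 AND mask = 47.172.228.224
47.172.228.237 AND mask = 47.172.228.224
Yes, same subnet (47.172.228.224)


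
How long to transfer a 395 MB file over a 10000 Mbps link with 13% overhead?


Effective throughput = 10000 * (1 - 13/100) = 8700 Mbps
File size in Mb = 395 * 8 = 3160 Mb
Time = 3160 / 8700
Time = 0.3632 seconds


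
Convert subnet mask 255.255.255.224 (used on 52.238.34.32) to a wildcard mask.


Subnet mask: 255.255.255.224
Wildcard = 255.255.255.255 - subnet mask
255 - 255 = 0
255 - 255 = 0
255 - 255 = 0
255 - 224 = 31
Wildcard: 0.0.0.31


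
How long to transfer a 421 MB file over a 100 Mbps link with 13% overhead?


Effective throughput = 100 * (1 - 13/100) = 87 Mbps
File size in Mb = 421 * 8 = 3368 Mb
Time = 3368 / 87
Time = 38.7126 seconds


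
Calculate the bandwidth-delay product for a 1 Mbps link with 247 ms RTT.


BDP = bandwidth * RTT
= 1 Mbps * 247 ms
= 1 * 1e6 * 247 / 1000 bits
= 247000 bits
= 30875 bytes
= 30.1514 KB
BDP = 247000 bits (30875 bytes)


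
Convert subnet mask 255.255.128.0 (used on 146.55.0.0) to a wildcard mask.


Subnet mask: 255.255.128.0
Wildcard = 255.255.255.255 - subnet mask
255 - 255 = 0
255 - 255 = 0
255 - 128 = 127
255 - 0 = 255
Wildcard: 0.0.127.255


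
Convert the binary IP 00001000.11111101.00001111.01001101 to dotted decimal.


00001000 = 8
11111101 = 253
00001111 = 15
01001101 = 77
IP: 8.253.15.77


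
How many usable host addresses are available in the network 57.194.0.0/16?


Host bits = 32 - 16 = 16
Total addresses = 2^16 = 65536
Usable = total - 2 (network and broadcast)
Usable hosts: 65534


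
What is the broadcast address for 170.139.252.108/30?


Network: 170.139.252.108/30
Host bits = 2
Set all host bits to 1:
Broadcast: 170.139.252.111


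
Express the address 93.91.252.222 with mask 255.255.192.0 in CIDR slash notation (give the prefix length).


Binary: 11111111.11111111.11000000.00000000
Count leading 1s
Prefix: /18


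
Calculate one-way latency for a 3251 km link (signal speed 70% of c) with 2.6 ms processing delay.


Speed = 0.7 * 3e5 km/s = 210000 km/s
Propagation delay = 3251 / 210000 = 0.0155 s = 15.481 ms
Processing delay = 2.6 ms
Total one-way latency = 18.081 ms
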